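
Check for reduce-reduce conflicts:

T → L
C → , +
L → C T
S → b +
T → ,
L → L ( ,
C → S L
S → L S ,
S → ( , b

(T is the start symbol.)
A reduce-reduce conflict occurs when an LR(0) state has two complete items [A → α .] and [B → β .] — both call for a reduction, and with no lookahead the parser cannot choose between them.

Augment with T' → T and build the canonical LR(0) collection (I0 = CLOSURE({[T' → . T]}), then GOTO on every symbol after a dot until no new states appear). It has 20 states:
  I0: { [C → . , +], [C → . S L], [L → . C T], [L → . L ( ,], [S → . ( , b], [S → . L S ,], [S → . b +], [T → . ,], [T → . L], [T' → . T] }  — shift
  I1: { [S → ( . , b] }  — shift
  I2: { [C → , . +], [T → , .] }  — shift, reduce
  I3: { [C → . , +], [C → . S L], [L → . C T], [L → . L ( ,], [L → C . T], [S → . ( , b], [S → . L S ,], [S → . b +], [T → . ,], [T → . L] }  — shift
  I4: { [C → . , +], [C → . S L], [L → . C T], [L → . L ( ,], [L → L . ( ,], [S → . ( , b], [S → . L S ,], [S → . b +], [S → L . S ,], [T → L .] }  — shift, reduce
  I5: { [C → . , +], [C → . S L], [C → S . L], [L → . C T], [L → . L ( ,], [S → . ( , b], [S → . L S ,], [S → . b +] }  — shift
  I6: { [T' → T .] }  — accept
  I7: { [S → b . +] }  — shift
  I8: { [S → b + .] }  — reduce
  I9: { [C → , . +] }  — shift
  I10: { [C → . , +], [C → . S L], [C → S L .], [L → . C T], [L → . L ( ,], [L → L . ( ,], [S → . ( , b], [S → . L S ,], [S → . b +], [S → L . S ,] }  — shift, reduce
  I11: { [L → L ( . ,], [S → ( . , b] }  — shift
  I12: { [C → . , +], [C → . S L], [L → . C T], [L → . L ( ,], [L → L . ( ,], [S → . ( , b], [S → . L S ,], [S → . b +], [S → L . S ,] }  — shift
  I13: { [C → . , +], [C → . S L], [C → S . L], [L → . C T], [L → . L ( ,], [S → . ( , b], [S → . L S ,], [S → . b +], [S → L S . ,] }  — shift
  I14: { [C → , . +], [S → L S , .] }  — shift, reduce
  I15: { [C → , + .] }  — reduce
  I16: { [L → L ( , .], [S → ( , . b] }  — shift, reduce
  I17: { [S → ( , b .] }  — reduce
  I18: { [L → C T .] }  — reduce
  I19: { [S → ( , . b] }  — shift

No state contains more than one complete item.

Answer: No reduce-reduce conflicts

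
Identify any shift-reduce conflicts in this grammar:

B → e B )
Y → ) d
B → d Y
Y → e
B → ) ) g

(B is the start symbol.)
Augment with B' → B and build the canonical LR(0) collection (I0 = CLOSURE({[B' → . B]}), then GOTO on every symbol after a dot until no new states appear). It has 13 states:
  I0: { [B → . ) ) g], [B → . d Y], [B → . e B )], [B' → . B] }  — shift
  I1: { [B → ) . ) g] }  — shift
  I2: { [B' → B .] }  — accept
  I3: { [B → d . Y], [Y → . ) d], [Y → . e] }  — shift
  I4: { [B → . ) ) g], [B → . d Y], [B → . e B )], [B → e . B )] }  — shift
  I5: { [B → e B . )] }  — shift
  I6: { [B → e B ) .] }  — reduce
  I7: { [Y → ) . d] }  — shift
  I8: { [B → d Y .] }  — reduce
  I9: { [Y → e .] }  — reduce
  I10: { [Y → ) d .] }  — reduce
  I11: { [B → ) ) . g] }  — shift
  I12: { [B → ) ) g .] }  — reduce

No state contains both a complete item and a shift item.

Answer: No shift-reduce conflicts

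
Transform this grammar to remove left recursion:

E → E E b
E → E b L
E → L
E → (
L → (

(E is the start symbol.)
E → L E'
E → ( E'
E' → E b E'
E' → b L E'
E' → ε
L → (

E is directly left-recursive. The standard transformation for
  A → A α₁ | ... | A α_m | β₁ | ... | β_n
is
  A  → β₁ A' | ... | β_n A'
  A' → α₁ A' | ... | α_m A' | ε

E → L becomes E → L E'
E → ( becomes E → ( E'
E → E E b becomes E' → E b E'
E → E b L becomes E' → b L E'
Add E' → ε

Productions for other non-terminals are unchanged:
  L → (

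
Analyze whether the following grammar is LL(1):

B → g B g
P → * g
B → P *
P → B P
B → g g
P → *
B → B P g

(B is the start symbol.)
Relevant sets:
  FIRST(P) = { '*', 'g' }
  FIRST(B) = { '*', 'g' }

For B:
  PREDICT(B → g B g) = { 'g' }
  PREDICT(B → P '*') = { '*', 'g' }
  PREDICT(B → g g) = { 'g' }
  PREDICT(B → B P g) = { '*', 'g' }
For P:
  PREDICT(P → '*' g) = { '*' }
  PREDICT(P → B P) = { '*', 'g' }
  PREDICT(P → '*') = { '*' }

Conflict found: Predict set conflict for B: { 'g' }
The grammar is NOT LL(1).

Answer: No. Predict set conflict for B: { 'g' }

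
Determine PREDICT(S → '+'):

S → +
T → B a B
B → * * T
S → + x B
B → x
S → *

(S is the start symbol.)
PREDICT(S → '+') = (FIRST(RHS) \ {ε}) ∪ (FOLLOW(S) if ε ∈ FIRST(RHS), i.e. RHS ⇒* ε)
FIRST('+') = { '+' }
ε ∉ FIRST('+'), so FOLLOW(S) is not added.
PREDICT(S → '+') = { '+' }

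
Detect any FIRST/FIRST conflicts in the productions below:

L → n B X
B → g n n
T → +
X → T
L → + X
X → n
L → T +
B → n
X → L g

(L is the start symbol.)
Yes. L → '+' X / L → T '+' on { '+' }; X → T / X → L g on { '+' }; X → n / X → L g on { 'n' }

FIRST sets of the non-terminals at (or reachable through a nullable prefix from) the front of some alternative:
  FIRST(T) = { '+' }
  FIRST(L) = { '+', 'n' }

Productions for L:
  L → n B X: FIRST = { 'n' }
  L → + X: FIRST = { '+' }
  L → T +: FIRST = { '+' }
Productions for B:
  B → g n n: FIRST = { 'g' }
  B → n: FIRST = { 'n' }
Productions for X:
  X → T: FIRST = { '+' }
  X → n: FIRST = { 'n' }
  X → L g: FIRST = { '+', 'n' }
T has only one production, so no FIRST/FIRST conflict is possible there.

Conflict for L: L → + X and L → T +
  Overlap: { '+' }
Conflict for X: X → T and X → L g
  Overlap: { '+' }
Conflict for X: X → n and X → L g
  Overlap: { 'n' }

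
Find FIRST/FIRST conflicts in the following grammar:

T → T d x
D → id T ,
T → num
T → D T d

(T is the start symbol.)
A FIRST/FIRST conflict occurs when two productions N → α and N → β for the same non-terminal have FIRST(α) ∩ FIRST(β) ≠ ∅ (with ε ∈ FIRST of a nullable right-hand side, so two nullable alternatives also conflict).

FIRST sets of the non-terminals at (or reachable through a nullable prefix from) the front of some alternative:
  FIRST(T) = { 'id', 'num' }
  FIRST(D) = { 'id' }

Productions for T:
  T → T d x: FIRST = { 'id', 'num' }
  T → num: FIRST = { 'num' }
  T → D T d: FIRST = { 'id' }
D has only one production, so no FIRST/FIRST conflict is possible there.

Conflict for T: T → T d x and T → num
  Overlap: { 'num' }
Conflict for T: T → T d x and T → D T d
  Overlap: { 'id' }

Answer: Yes. T → T d x / T → num on { 'num' }; T → T d x / T → D T d on { 'id' }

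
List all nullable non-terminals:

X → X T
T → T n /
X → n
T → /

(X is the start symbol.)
None

A non-terminal is nullable if it can derive ε (the empty string): either it has an ε-production, or it has a production whose right-hand side consists entirely of nullable non-terminals.

There are no ε-productions, so no non-terminal can derive ε.
No non-terminals are nullable.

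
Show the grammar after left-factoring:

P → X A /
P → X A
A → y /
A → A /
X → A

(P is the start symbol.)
P → X A P'
P' → /
P' → ε
A → y /
A → A /
X → A

Left-factoring transforms A → αβ₁ | αβ₂ into A → αA' and A' → β₁ | β₂
(α is the longest common prefix among the alternatives). Repeat until
no nonterminal has two alternatives with a common prefix.

Round 1: P has alternatives sharing prefix 'X A'. Introduce P': P → X A P'
  Add: P' → /
  Add: P' → ε

No remaining common prefixes — done.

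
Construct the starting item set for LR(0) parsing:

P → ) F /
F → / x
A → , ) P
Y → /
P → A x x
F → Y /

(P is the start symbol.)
First, augment the grammar with P' → P
I₀ = CLOSURE({ [P' → . P] }):
  [P' → . P] has the dot before P: add [P → . ) F /], [P → . A x x]
  [P → . A x x] has the dot before A: add [A → . , ) P]
No further items can be added.

I₀ = { [A → . , ) P], [P → . ) F /], [P → . A x x], [P' → . P] }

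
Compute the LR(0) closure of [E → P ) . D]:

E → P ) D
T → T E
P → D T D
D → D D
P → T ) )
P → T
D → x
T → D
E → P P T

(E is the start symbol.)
{ [D → . D D], [D → . x], [E → P ) . D] }

To compute CLOSURE, for each item [A → α.Bβ] where B is a non-terminal, add [B → .γ] for all productions B → γ; repeat for the newly added items until nothing changes.

Start with: [E → P ) . D]
  [E → P ) . D] has the dot before D: add [D → . D D], [D → . x]
No further items can be added.

CLOSURE = { [D → . D D], [D → . x], [E → P ) . D] }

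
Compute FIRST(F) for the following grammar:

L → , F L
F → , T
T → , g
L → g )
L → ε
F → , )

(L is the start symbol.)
To compute FIRST(F), examine every production with F on the left-hand side, reading each right-hand side left to right until a non-nullable symbol is reached.

From F → , T:
  - ',' is a terminal: add ',' and stop
From F → , ):
  - ',' is a terminal: add ',' and stop

Collecting: FIRST(F) = { ',' }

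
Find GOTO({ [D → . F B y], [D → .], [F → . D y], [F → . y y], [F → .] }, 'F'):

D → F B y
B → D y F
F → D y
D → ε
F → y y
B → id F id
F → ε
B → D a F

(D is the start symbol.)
{ [B → . D a F], [B → . D y F], [B → . id F id], [D → . F B y], [D → .], [D → F . B y], [F → . D y], [F → . y y], [F → .] }

GOTO(I, 'F') = CLOSURE({ [A → αX.β] : [A → α.Xβ] ∈ I, X = 'F' })

Items with dot before 'F', with the dot advanced:
  [D → . F B y] → [D → F . B y]
Closure of the advanced items:
  [D → F . B y] has the dot before B: add [B → . D y F], [B → . id F id], [B → . D a F]
  [B → . D y F] has the dot before D: add [D → . F B y], [D → .]
  [D → . F B y] has the dot before F: add [F → . D y], [F → . y y], [F → .]

GOTO = { [B → . D a F], [B → . D y F], [B → . id F id], [D → . F B y], [D → .], [D → F . B y], [F → . D y], [F → . y y], [F → .] }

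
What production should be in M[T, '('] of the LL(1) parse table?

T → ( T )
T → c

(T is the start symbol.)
T → ( T )

To find M[T, '('], we find productions for T where '(' is in the predict set (PREDICT(N → α) = (FIRST(α) \ {ε}) ∪ (FOLLOW(N) if α ⇒* ε)).

T → ( T ): PREDICT = { '(' }
  '(' is in predict set, so this production goes in M[T, '(']
T → c: PREDICT = { 'c' }

M[T, '('] = T → ( T )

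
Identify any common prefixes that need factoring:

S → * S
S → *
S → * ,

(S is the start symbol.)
Yes, S has productions with common prefix '*'

Left-factoring is needed when two productions for the same non-terminal
share a common prefix on the right-hand side.

Productions for S:
  S → * S
  S → *
  S → * ,

Found common prefix '*' in productions for S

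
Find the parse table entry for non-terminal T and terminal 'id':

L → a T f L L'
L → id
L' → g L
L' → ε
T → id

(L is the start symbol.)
To find M[T, 'id'], we find productions for T where 'id' is in the predict set (PREDICT(N → α) = (FIRST(α) \ {ε}) ∪ (FOLLOW(N) if α ⇒* ε)).

T → id: PREDICT = { 'id' }
  'id' is in predict set, so this production goes in M[T, 'id']

M[T, 'id'] = T → id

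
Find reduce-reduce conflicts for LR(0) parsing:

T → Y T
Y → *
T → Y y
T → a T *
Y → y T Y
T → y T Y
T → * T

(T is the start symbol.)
A reduce-reduce conflict occurs when an LR(0) state has two complete items [A → α .] and [B → β .] — both call for a reduction, and with no lookahead the parser cannot choose between them.

Augment with T' → T and build the canonical LR(0) collection (I0 = CLOSURE({[T' → . T]}), then GOTO on every symbol after a dot until no new states appear). It has 17 states:
  I0: { [T → . * T], [T → . Y T], [T → . Y y], [T → . a T *], [T → . y T Y], [T' → . T], [Y → . *], [Y → . y T Y] }  — shift
  I1: { [T → * . T], [T → . * T], [T → . Y T], [T → . Y y], [T → . a T *], [T → . y T Y], [Y → * .], [Y → . *], [Y → . y T Y] }  — shift, reduce
  I2: { [T' → T .] }  — accept
  I3: { [T → . * T], [T → . Y T], [T → . Y y], [T → . a T *], [T → . y T Y], [T → Y . T], [T → Y . y], [Y → . *], [Y → . y T Y] }  — shift
  I4: { [T → . * T], [T → . Y T], [T → . Y y], [T → . a T *], [T → . y T Y], [T → a . T *], [Y → . *], [Y → . y T Y] }  — shift
  I5: { [T → . * T], [T → . Y T], [T → . Y y], [T → . a T *], [T → . y T Y], [T → y . T Y], [Y → . *], [Y → . y T Y], [Y → y . T Y] }  — shift
  I6: { [T → y T . Y], [Y → . *], [Y → . y T Y], [Y → y T . Y] }  — shift
  I7: { [Y → * .] }  — reduce
  I8: { [T → y T Y .], [Y → y T Y .] }  — 2 reduces
  I9: { [T → . * T], [T → . Y T], [T → . Y y], [T → . a T *], [T → . y T Y], [Y → . *], [Y → . y T Y], [Y → y . T Y] }  — shift
  I10: { [Y → . *], [Y → . y T Y], [Y → y T . Y] }  — shift
  I11: { [Y → y T Y .] }  — reduce
  I12: { [T → a T . *] }  — shift
  I13: { [T → a T * .] }  — reduce
  I14: { [T → Y T .] }  — reduce
  I15: { [T → . * T], [T → . Y T], [T → . Y y], [T → . a T *], [T → . y T Y], [T → Y y .], [T → y . T Y], [Y → . *], [Y → . y T Y], [Y → y . T Y] }  — shift, reduce
  I16: { [T → * T .] }  — reduce

I8 contains complete items [T → y T Y .], [Y → y T Y .] — reduce-reduce conflict.

Answer: Yes — I8: [T → y T Y .] vs [Y → y T Y .]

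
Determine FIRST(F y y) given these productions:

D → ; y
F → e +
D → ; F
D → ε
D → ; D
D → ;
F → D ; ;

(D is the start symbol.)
{ ';', 'e' }

FIRST sets of the non-terminals involved (from the grammar, by fixed-point iteration):
  FIRST(F) = { ';', 'e' }

To compute FIRST(F y y), process the symbols left to right:
Symbol F is a non-terminal. Add FIRST(F) \ {ε} = { ';', 'e' }
F is not nullable (ε ∉ FIRST(F)), so stop here.
FIRST(F y y) = { ';', 'e' }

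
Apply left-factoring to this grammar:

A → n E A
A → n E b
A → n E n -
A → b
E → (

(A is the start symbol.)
A → n E A'
A' → A
A' → b
A' → n -
A → b
E → (

Left-factoring transforms A → αβ₁ | αβ₂ into A → αA' and A' → β₁ | β₂
(α is the longest common prefix among the alternatives). Repeat until
no nonterminal has two alternatives with a common prefix.

Round 1: A has alternatives sharing prefix 'n E'. Introduce A': A → n E A'
  Add: A' → A
  Add: A' → b
  Add: A' → n -

No remaining common prefixes — done.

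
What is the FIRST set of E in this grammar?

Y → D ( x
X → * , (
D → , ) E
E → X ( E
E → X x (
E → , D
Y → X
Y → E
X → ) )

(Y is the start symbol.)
{ ')', '*', ',' }

FIRST sets of the other non-terminals involved (by the same procedure, iterated to a fixed point):
  FIRST(X) = { ')', '*' }

From E → X ( E:
  - X is a non-terminal: add FIRST(X) \ {ε} = { ')', '*' }
    X is not nullable, so stop
From E → X x (:
  - X is a non-terminal: add FIRST(X) \ {ε} = { ')', '*' }
    X is not nullable, so stop
From E → , D:
  - ',' is a terminal: add ',' and stop

Collecting: FIRST(E) = { ')', '*', ',' }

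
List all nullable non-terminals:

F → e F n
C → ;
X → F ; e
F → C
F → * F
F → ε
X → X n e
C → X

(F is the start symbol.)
{ 'F' }

A non-terminal is nullable if it can derive ε (the empty string): either it has an ε-production, or it has a production whose right-hand side consists entirely of nullable non-terminals.

ε-productions: F → ε
So F is immediately nullable.
No further non-terminal can be added: every production for the remaining non-terminals contains a terminal or a non-nullable non-terminal.
Nullable = { 'F' }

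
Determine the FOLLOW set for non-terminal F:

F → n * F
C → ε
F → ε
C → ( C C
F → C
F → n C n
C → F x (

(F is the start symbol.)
{ $, 'x' }

To compute FOLLOW(F), find every occurrence of F on a right-hand side N → α F β: add FIRST(β) \ {ε}, and if β is empty or nullable also add FOLLOW(N). Iterate to a fixed point.

F is the start symbol, so $ ∈ FOLLOW(F).
In F → n * F: F is at the end; this adds FOLLOW(F) to itself — nothing new
In C → F x (: F is followed by x '(', add FIRST(x '(') \ {ε} = { 'x' }

Taking the union: FOLLOW(F) = { $, 'x' }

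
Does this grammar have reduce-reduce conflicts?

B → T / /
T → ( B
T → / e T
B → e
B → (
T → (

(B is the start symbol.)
A reduce-reduce conflict occurs when an LR(0) state has two complete items [A → α .] and [B → β .] — both call for a reduction, and with no lookahead the parser cannot choose between them.

Augment with B' → B and build the canonical LR(0) collection (I0 = CLOSURE({[B' → . B]}), then GOTO on every symbol after a dot until no new states appear). It has 12 states:
  I0: { [B → . (], [B → . T / /], [B → . e], [B' → . B], [T → . ( B], [T → . (], [T → . / e T] }  — shift
  I1: { [B → ( .], [B → . (], [B → . T / /], [B → . e], [T → ( . B], [T → ( .], [T → . ( B], [T → . (], [T → . / e T] }  — shift, 2 reduces
  I2: { [T → / . e T] }  — shift
  I3: { [B' → B .] }  — accept
  I4: { [B → T . / /] }  — shift
  I5: { [B → e .] }  — reduce
  I6: { [B → T / . /] }  — shift
  I7: { [B → T / / .] }  — reduce
  I8: { [T → . ( B], [T → . (], [T → . / e T], [T → / e . T] }  — shift
  I9: { [B → . (], [B → . T / /], [B → . e], [T → ( . B], [T → ( .], [T → . ( B], [T → . (], [T → . / e T] }  — shift, reduce
  I10: { [T → / e T .] }  — reduce
  I11: { [T → ( B .] }  — reduce

I1 contains complete items [B → ( .], [T → ( .] — reduce-reduce conflict.

Answer: Yes — I1: [B → ( .] vs [T → ( .]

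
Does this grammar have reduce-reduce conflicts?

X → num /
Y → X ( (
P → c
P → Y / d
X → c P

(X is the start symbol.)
A reduce-reduce conflict occurs when an LR(0) state has two complete items [A → α .] and [B → β .] — both call for a reduction, and with no lookahead the parser cannot choose between them.

Augment with X' → X and build the canonical LR(0) collection (I0 = CLOSURE({[X' → . X]}), then GOTO on every symbol after a dot until no new states appear). It has 13 states:
  I0: { [X → . c P], [X → . num /], [X' → . X] }  — shift
  I1: { [X' → X .] }  — accept
  I2: { [P → . Y / d], [P → . c], [X → . c P], [X → . num /], [X → c . P], [Y → . X ( (] }  — shift
  I3: { [X → num . /] }  — shift
  I4: { [X → num / .] }  — reduce
  I5: { [X → c P .] }  — reduce
  I6: { [Y → X . ( (] }  — shift
  I7: { [P → Y . / d] }  — shift
  I8: { [P → . Y / d], [P → . c], [P → c .], [X → . c P], [X → . num /], [X → c . P], [Y → . X ( (] }  — shift, reduce
  I9: { [P → Y / . d] }  — shift
  I10: { [P → Y / d .] }  — reduce
  I11: { [Y → X ( . (] }  — shift
  I12: { [Y → X ( ( .] }  — reduce

No state contains more than one complete item.

Answer: No reduce-reduce conflicts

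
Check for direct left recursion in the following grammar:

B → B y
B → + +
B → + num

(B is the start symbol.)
Yes, B is left-recursive

B → B y: LEFT RECURSIVE (starts with B)
B → + +: starts with '+'
B → + num: starts with '+'

The grammar has direct left recursion on: B.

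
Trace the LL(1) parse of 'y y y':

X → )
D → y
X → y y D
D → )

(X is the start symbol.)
LL(1) parsing maintains a stack (initially the start symbol over $) and the input. At each step: if the stack top is a terminal, match it against the current input token; if it is a non-terminal N, replace it with the RHS of M[N, lookahead] (the unique production whose predict set contains the lookahead).

Stack is shown with the top on the left.

Stack    Input    Action
------------------------
X $      y y y $  output X → y y D
y y D $  y y y $  match 'y'
y D $    y y $    match 'y'
D $      y $      output D → y
y $      y $      match 'y'
$        $        accept

The string is accepted.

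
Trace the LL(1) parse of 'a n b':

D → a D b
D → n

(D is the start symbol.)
LL(1) parsing maintains a stack (initially the start symbol over $) and the input. At each step: if the stack top is a terminal, match it against the current input token; if it is a non-terminal N, replace it with the RHS of M[N, lookahead] (the unique production whose predict set contains the lookahead).

Stack is shown with the top on the left.

Stack    Input    Action
------------------------
D $      a n b $  output D → a D b
a D b $  a n b $  match 'a'
D b $    n b $    output D → n
n b $    n b $    match 'n'
b $      b $      match 'b'
$        $        accept

The string is accepted.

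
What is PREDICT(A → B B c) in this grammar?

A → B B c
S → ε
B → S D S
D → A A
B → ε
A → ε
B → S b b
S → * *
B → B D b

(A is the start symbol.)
PREDICT(A → B B c) = (FIRST(RHS) \ {ε}) ∪ (FOLLOW(A) if ε ∈ FIRST(RHS), i.e. RHS ⇒* ε)
FIRST(B) = { '*', 'b', 'c', ε }
FIRST(B B c) = { '*', 'b', 'c' }
ε ∉ FIRST(B B c), so FOLLOW(A) is not added.
PREDICT(A → B B c) = { '*', 'b', 'c' }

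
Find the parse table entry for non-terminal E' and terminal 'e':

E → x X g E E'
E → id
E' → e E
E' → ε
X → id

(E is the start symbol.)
E' → e E, E' → ε

To find M[E', 'e'], we find productions for E' where 'e' is in the predict set (PREDICT(N → α) = (FIRST(α) \ {ε}) ∪ (FOLLOW(N) if α ⇒* ε)).

Relevant sets:
  FOLLOW(E') = { $, 'e' }

E' → e E: PREDICT = { 'e' }
  'e' is in predict set, so this production goes in M[E', 'e']
E' → ε: PREDICT = { $, 'e' }
  'e' is in predict set, so this production goes in M[E', 'e']

M[E', 'e'] = E' → e E, E' → ε  (a multiply-defined cell — the grammar is not LL(1))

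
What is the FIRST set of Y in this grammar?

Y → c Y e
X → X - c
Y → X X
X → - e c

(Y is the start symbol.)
{ '-', 'c' }

FIRST sets of the other non-terminals involved (by the same procedure, iterated to a fixed point):
  FIRST(X) = { '-' }

From Y → c Y e:
  - c is a terminal: add 'c' and stop
From Y → X X:
  - X is a non-terminal: add FIRST(X) \ {ε} = { '-' }
    X is not nullable, so stop

Collecting: FIRST(Y) = { '-', 'c' }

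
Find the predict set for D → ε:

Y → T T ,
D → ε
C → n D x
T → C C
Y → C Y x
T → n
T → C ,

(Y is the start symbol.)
PREDICT(D → ε) = (FIRST(RHS) \ {ε}) ∪ (FOLLOW(D) if ε ∈ FIRST(RHS), i.e. RHS ⇒* ε)
The right-hand side is ε (FIRST(ε) = { ε }), so the predict set is FOLLOW(D) = { 'x' }
PREDICT(D → ε) = { 'x' }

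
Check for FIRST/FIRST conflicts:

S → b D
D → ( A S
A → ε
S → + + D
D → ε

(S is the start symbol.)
No FIRST/FIRST conflicts.

A FIRST/FIRST conflict occurs when two productions N → α and N → β for the same non-terminal have FIRST(α) ∩ FIRST(β) ≠ ∅ (with ε ∈ FIRST of a nullable right-hand side, so two nullable alternatives also conflict).

Productions for S:
  S → b D: FIRST = { 'b' }
  S → + + D: FIRST = { '+' }
Productions for D:
  D → ( A S: FIRST = { '(' }
  D → ε: FIRST = { ε }
A has only one production, so no FIRST/FIRST conflict is possible there.

All alternatives of each non-terminal have pairwise disjoint FIRST sets.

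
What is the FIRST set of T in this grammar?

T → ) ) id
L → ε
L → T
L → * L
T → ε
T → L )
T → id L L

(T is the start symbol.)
{ ')', '*', 'id', ε }

FIRST sets of the other non-terminals involved (by the same procedure, iterated to a fixed point):
  FIRST(L) = { ')', '*', 'id', ε }

From T → ) ) id:
  - ')' is a terminal: add ')' and stop
From T → ε:
  - ε-production, so ε ∈ FIRST(T)
From T → L ):
  - L is a non-terminal: add FIRST(L) \ {ε} = { ')', '*', 'id' }
    L is nullable, so continue to the next symbol
  - ')' is a terminal: add ')' and stop
From T → id L L:
  - id is a terminal: add 'id' and stop

Collecting: FIRST(T) = { ')', '*', 'id', ε }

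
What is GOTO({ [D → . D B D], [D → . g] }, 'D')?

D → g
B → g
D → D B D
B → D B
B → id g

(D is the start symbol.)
{ [B → . D B], [B → . g], [B → . id g], [D → . D B D], [D → . g], [D → D . B D] }

GOTO(I, 'D') = CLOSURE({ [A → αX.β] : [A → α.Xβ] ∈ I, X = 'D' })

Items with dot before 'D', with the dot advanced:
  [D → . D B D] → [D → D . B D]
Closure of the advanced items:
  [D → D . B D] has the dot before B: add [B → . g], [B → . D B], [B → . id g]
  [B → . D B] has the dot before D: add [D → . g], [D → . D B D]

GOTO = { [B → . D B], [B → . g], [B → . id g], [D → . D B D], [D → . g], [D → D . B D] }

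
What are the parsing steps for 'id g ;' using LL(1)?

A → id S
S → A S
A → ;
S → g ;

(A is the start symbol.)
LL(1) parsing maintains a stack (initially the start symbol over $) and the input. At each step: if the stack top is a terminal, match it against the current input token; if it is a non-terminal N, replace it with the RHS of M[N, lookahead] (the unique production whose predict set contains the lookahead).

Stack is shown with the top on the left.

Stack   Input     Action
------------------------
A $     id g ; $  output A → id S
id S $  id g ; $  match 'id'
S $     g ; $     output S → g ;
g ; $   g ; $     match 'g'
; $     ; $       match ';'
$       $         accept

The string is accepted.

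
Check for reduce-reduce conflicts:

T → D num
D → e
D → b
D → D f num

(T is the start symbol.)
No reduce-reduce conflicts

Augment with T' → T and build the canonical LR(0) collection (I0 = CLOSURE({[T' → . T]}), then GOTO on every symbol after a dot until no new states appear). It has 8 states:
  I0: { [D → . D f num], [D → . b], [D → . e], [T → . D num], [T' → . T] }  — shift
  I1: { [D → D . f num], [T → D . num] }  — shift
  I2: { [T' → T .] }  — accept
  I3: { [D → b .] }  — reduce
  I4: { [D → e .] }  — reduce
  I5: { [D → D f . num] }  — shift
  I6: { [T → D num .] }  — reduce
  I7: { [D → D f num .] }  — reduce

No state contains more than one complete item.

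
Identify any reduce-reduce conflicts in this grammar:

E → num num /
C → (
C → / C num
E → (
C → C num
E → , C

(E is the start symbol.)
Yes — I12: [C → / C num .] vs [C → C num .]

A reduce-reduce conflict occurs when an LR(0) state has two complete items [A → α .] and [B → β .] — both call for a reduction, and with no lookahead the parser cannot choose between them.

Augment with E' → E and build the canonical LR(0) collection (I0 = CLOSURE({[E' → . E]}), then GOTO on every symbol after a dot until no new states appear). It has 13 states:
  I0: { [E → . (], [E → . , C], [E → . num num /], [E' → . E] }  — shift
  I1: { [E → ( .] }  — reduce
  I2: { [C → . (], [C → . / C num], [C → . C num], [E → , . C] }  — shift
  I3: { [E' → E .] }  — accept
  I4: { [E → num . num /] }  — shift
  I5: { [E → num num . /] }  — shift
  I6: { [E → num num / .] }  — reduce
  I7: { [C → ( .] }  — reduce
  I8: { [C → . (], [C → . / C num], [C → . C num], [C → / . C num] }  — shift
  I9: { [C → C . num], [E → , C .] }  — shift, reduce
  I10: { [C → C num .] }  — reduce
  I11: { [C → / C . num], [C → C . num] }  — shift
  I12: { [C → / C num .], [C → C num .] }  — 2 reduces

I12 contains complete items [C → / C num .], [C → C num .] — reduce-reduce conflict.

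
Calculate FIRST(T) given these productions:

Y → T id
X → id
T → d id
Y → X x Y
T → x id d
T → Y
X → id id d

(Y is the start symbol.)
To compute FIRST(T), examine every production with T on the left-hand side, reading each right-hand side left to right until a non-nullable symbol is reached.

FIRST sets of the other non-terminals involved (by the same procedure, iterated to a fixed point):
  FIRST(Y) = { 'd', 'id', 'x' }

From T → d id:
  - d is a terminal: add 'd' and stop
From T → x id d:
  - x is a terminal: add 'x' and stop
From T → Y:
  - Y is a non-terminal: add FIRST(Y) \ {ε} = { 'd', 'id', 'x' }
    Y is not nullable, so stop

Collecting: FIRST(T) = { 'd', 'id', 'x' }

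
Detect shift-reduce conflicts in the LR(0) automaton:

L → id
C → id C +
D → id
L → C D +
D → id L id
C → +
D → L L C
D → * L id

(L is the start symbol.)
Yes — I4: [L → id .] vs [C → . +]; I11: [D → id .] vs [C → . +]

Augment with L' → L and build the canonical LR(0) collection (I0 = CLOSURE({[L' → . L]}), then GOTO on every symbol after a dot until no new states appear). It has 21 states:
  I0: { [C → . +], [C → . id C +], [L → . C D +], [L → . id], [L' → . L] }  — shift
  I1: { [C → + .] }  — reduce
  I2: { [C → . +], [C → . id C +], [D → . * L id], [D → . L L C], [D → . id L id], [D → . id], [L → . C D +], [L → . id], [L → C . D +] }  — shift
  I3: { [L' → L .] }  — accept
  I4: { [C → . +], [C → . id C +], [C → id . C +], [L → id .] }  — shift, reduce
  I5: { [C → id C . +] }  — shift
  I6: { [C → . +], [C → . id C +], [C → id . C +] }  — shift
  I7: { [C → id C + .] }  — reduce
  I8: { [C → . +], [C → . id C +], [D → * . L id], [L → . C D +], [L → . id] }  — shift
  I9: { [L → C D . +] }  — shift
  I10: { [C → . +], [C → . id C +], [D → L . L C], [L → . C D +], [L → . id] }  — shift
  I11: { [C → . +], [C → . id C +], [C → id . C +], [D → id . L id], [D → id .], [L → . C D +], [L → . id], [L → id .] }  — shift, 2 reduces
  I12: { [C → . +], [C → . id C +], [C → id C . +], [D → . * L id], [D → . L L C], [D → . id L id], [D → . id], [L → . C D +], [L → . id], [L → C . D +] }  — shift
  I13: { [D → id L . id] }  — shift
  I14: { [D → id L id .] }  — reduce
  I15: { [C → + .], [C → id C + .] }  — 2 reduces
  I16: { [C → . +], [C → . id C +], [D → L L . C] }  — shift
  I17: { [D → L L C .] }  — reduce
  I18: { [L → C D + .] }  — reduce
  I19: { [D → * L . id] }  — shift
  I20: { [D → * L id .] }  — reduce

I4 contains reduce item [L → id .] and shift items [C → . +], [C → . id C +] — shift-reduce conflict.
I11 contains reduce items [D → id .], [L → id .] and shift items [C → . +], [C → . id C +], [L → . id] — shift-reduce conflict.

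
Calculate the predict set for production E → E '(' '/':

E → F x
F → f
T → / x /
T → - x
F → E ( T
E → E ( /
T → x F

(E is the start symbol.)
{ 'f' }

PREDICT(E → E '(' '/') = (FIRST(RHS) \ {ε}) ∪ (FOLLOW(E) if ε ∈ FIRST(RHS), i.e. RHS ⇒* ε)
FIRST(E) = { 'f' }
FIRST(E '(' '/') = { 'f' }
ε ∉ FIRST(E '(' '/'), so FOLLOW(E) is not added.
PREDICT(E → E '(' '/') = { 'f' }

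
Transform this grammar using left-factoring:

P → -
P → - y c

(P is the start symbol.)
Left-factoring transforms A → αβ₁ | αβ₂ into A → αA' and A' → β₁ | β₂
(α is the longest common prefix among the alternatives). Repeat until
no nonterminal has two alternatives with a common prefix.

Round 1: P has alternatives sharing prefix '-'. Introduce P': P → - P'
  Add: P' → ε
  Add: P' → y c

No remaining common prefixes — done.

Resulting grammar:
P → - P'
P' → ε
P' → y c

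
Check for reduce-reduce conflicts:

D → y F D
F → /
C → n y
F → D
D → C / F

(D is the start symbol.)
A reduce-reduce conflict occurs when an LR(0) state has two complete items [A → α .] and [B → β .] — both call for a reduction, and with no lookahead the parser cannot choose between them.

Augment with D' → D and build the canonical LR(0) collection (I0 = CLOSURE({[D' → . D]}), then GOTO on every symbol after a dot until no new states appear). It has 12 states:
  I0: { [C → . n y], [D → . C / F], [D → . y F D], [D' → . D] }  — shift
  I1: { [D → C . / F] }  — shift
  I2: { [D' → D .] }  — accept
  I3: { [C → n . y] }  — shift
  I4: { [C → . n y], [D → . C / F], [D → . y F D], [D → y . F D], [F → . /], [F → . D] }  — shift
  I5: { [F → / .] }  — reduce
  I6: { [F → D .] }  — reduce
  I7: { [C → . n y], [D → . C / F], [D → . y F D], [D → y F . D] }  — shift
  I8: { [D → y F D .] }  — reduce
  I9: { [C → n y .] }  — reduce
  I10: { [C → . n y], [D → . C / F], [D → . y F D], [D → C / . F], [F → . /], [F → . D] }  — shift
  I11: { [D → C / F .] }  — reduce

No state contains more than one complete item.

Answer: No reduce-reduce conflicts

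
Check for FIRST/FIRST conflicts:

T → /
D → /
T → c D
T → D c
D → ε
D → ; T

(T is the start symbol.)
FIRST sets of the non-terminals at (or reachable through a nullable prefix from) the front of some alternative:
  FIRST(D) = { '/', ';', ε }

Productions for T:
  T → /: FIRST = { '/' }
  T → c D: FIRST = { 'c' }
  T → D c: FIRST = { '/', ';', 'c' }
Productions for D:
  D → /: FIRST = { '/' }
  D → ε: FIRST = { ε }
  D → ; T: FIRST = { ';' }

Conflict for T: T → / and T → D c
  Overlap: { '/' }
Conflict for T: T → c D and T → D c
  Overlap: { 'c' }

Answer: Yes. T → '/' / T → D c on { '/' }; T → c D / T → D c on { 'c' }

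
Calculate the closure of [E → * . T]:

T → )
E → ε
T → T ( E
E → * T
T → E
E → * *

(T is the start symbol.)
{ [E → * . T], [E → . * *], [E → . * T], [E → .], [T → . )], [T → . E], [T → . T ( E] }

To compute CLOSURE, for each item [A → α.Bβ] where B is a non-terminal, add [B → .γ] for all productions B → γ; repeat for the newly added items until nothing changes.

Start with: [E → * . T]
  [E → * . T] has the dot before T: add [T → . )], [T → . T ( E], [T → . E]
  [T → . E] has the dot before E: add [E → .], [E → . * T], [E → . * *]
No further items can be added.

CLOSURE = { [E → * . T], [E → . * *], [E → . * T], [E → .], [T → . )], [T → . E], [T → . T ( E] }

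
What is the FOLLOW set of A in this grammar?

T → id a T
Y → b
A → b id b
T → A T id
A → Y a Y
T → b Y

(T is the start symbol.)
In T → A T id: A is followed by T id, add FIRST(T id) \ {ε} = { 'b', 'id' }

Taking the union: FOLLOW(A) = { 'b', 'id' }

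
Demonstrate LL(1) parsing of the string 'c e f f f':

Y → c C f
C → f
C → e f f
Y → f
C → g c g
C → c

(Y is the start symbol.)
LL(1) parsing maintains a stack (initially the start symbol over $) and the input. At each step: if the stack top is a terminal, match it against the current input token; if it is a non-terminal N, replace it with the RHS of M[N, lookahead] (the unique production whose predict set contains the lookahead).

Stack is shown with the top on the left.

Stack      Input        Action
------------------------------
Y $        c e f f f $  output Y → c C f
c C f $    c e f f f $  match 'c'
C f $      e f f f $    output C → e f f
e f f f $  e f f f $    match 'e'
f f f $    f f f $      match 'f'
f f $      f f $        match 'f'
f $        f $          match 'f'
$          $            accept

The string is accepted.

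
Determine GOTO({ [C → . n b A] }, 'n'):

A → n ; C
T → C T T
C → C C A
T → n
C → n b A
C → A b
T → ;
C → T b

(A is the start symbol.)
{ [C → n . b A] }

GOTO(I, 'n') = CLOSURE({ [A → αX.β] : [A → α.Xβ] ∈ I, X = 'n' })

Items with dot before 'n', with the dot advanced:
  [C → . n b A] → [C → n . b A]
Closure adds nothing (no advanced item has the dot before a non-terminal).

GOTO = { [C → n . b A] }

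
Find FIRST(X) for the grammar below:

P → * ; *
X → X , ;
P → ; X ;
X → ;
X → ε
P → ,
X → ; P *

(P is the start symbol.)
From X → X , ;:
  - X is the symbol being defined: contributes nothing new
    X is nullable, so continue to the next symbol
  - ',' is a terminal: add ',' and stop
From X → ;:
  - ';' is a terminal: add ';' and stop
From X → ε:
  - ε-production, so ε ∈ FIRST(X)
From X → ; P *:
  - ';' is a terminal: add ';' and stop

Collecting: FIRST(X) = { ',', ';', ε }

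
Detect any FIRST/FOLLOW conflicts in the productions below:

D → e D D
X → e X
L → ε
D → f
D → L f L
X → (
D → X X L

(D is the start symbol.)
Nullable non-terminals: L.
L has a nullable alternative but only one production, so nothing to check.

D, X have no nullable alternative, so no FIRST/FOLLOW check is needed there.

No FIRST/FOLLOW conflicts found.

Answer: No FIRST/FOLLOW conflicts.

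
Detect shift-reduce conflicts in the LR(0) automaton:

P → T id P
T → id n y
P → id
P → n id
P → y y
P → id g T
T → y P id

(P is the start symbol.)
Yes — I3: [P → id .] vs [P → id . g T]; I7: [P → y y .] vs [P → . id]

Augment with P' → P and build the canonical LR(0) collection (I0 = CLOSURE({[P' → . P]}), then GOTO on every symbol after a dot until no new states appear). It has 18 states:
  I0: { [P → . T id P], [P → . id g T], [P → . id], [P → . n id], [P → . y y], [P' → . P], [T → . id n y], [T → . y P id] }  — shift
  I1: { [P' → P .] }  — accept
  I2: { [P → T . id P] }  — shift
  I3: { [P → id . g T], [P → id .], [T → id . n y] }  — shift, reduce
  I4: { [P → n . id] }  — shift
  I5: { [P → . T id P], [P → . id g T], [P → . id], [P → . n id], [P → . y y], [P → y . y], [T → . id n y], [T → . y P id], [T → y . P id] }  — shift
  I6: { [T → y P . id] }  — shift
  I7: { [P → . T id P], [P → . id g T], [P → . id], [P → . n id], [P → . y y], [P → y . y], [P → y y .], [T → . id n y], [T → . y P id], [T → y . P id] }  — shift, reduce
  I8: { [T → y P id .] }  — reduce
  I9: { [P → n id .] }  — reduce
  I10: { [P → id g . T], [T → . id n y], [T → . y P id] }  — shift
  I11: { [T → id n . y] }  — shift
  I12: { [T → id n y .] }  — reduce
  I13: { [P → id g T .] }  — reduce
  I14: { [T → id . n y] }  — shift
  I15: { [P → . T id P], [P → . id g T], [P → . id], [P → . n id], [P → . y y], [T → . id n y], [T → . y P id], [T → y . P id] }  — shift
  I16: { [P → . T id P], [P → . id g T], [P → . id], [P → . n id], [P → . y y], [P → T id . P], [T → . id n y], [T → . y P id] }  — shift
  I17: { [P → T id P .] }  — reduce

I3 contains reduce item [P → id .] and shift items [P → id . g T], [T → id . n y] — shift-reduce conflict.
I7 contains reduce item [P → y y .] and shift items [P → . id], [P → . id g T], [P → . n id], [P → . y y], [P → y . y], [T → . id n y], [T → . y P id] — shift-reduce conflict.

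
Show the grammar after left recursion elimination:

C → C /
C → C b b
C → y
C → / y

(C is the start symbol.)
C → y C'
C → / y C'
C' → / C'
C' → b b C'
C' → ε

C is directly left-recursive. The standard transformation for
  A → A α₁ | ... | A α_m | β₁ | ... | β_n
is
  A  → β₁ A' | ... | β_n A'
  A' → α₁ A' | ... | α_m A' | ε

C → y becomes C → y C'
C → / y becomes C → / y C'
C → C / becomes C' → / C'
C → C b b becomes C' → b b C'
Add C' → ε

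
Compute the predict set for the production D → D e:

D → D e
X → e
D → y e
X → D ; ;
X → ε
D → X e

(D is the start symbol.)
{ 'e', 'y' }

PREDICT(D → D e) = (FIRST(RHS) \ {ε}) ∪ (FOLLOW(D) if ε ∈ FIRST(RHS), i.e. RHS ⇒* ε)
FIRST(D) = { 'e', 'y' }
FIRST(D e) = { 'e', 'y' }
ε ∉ FIRST(D e), so FOLLOW(D) is not added.
PREDICT(D → D e) = { 'e', 'y' }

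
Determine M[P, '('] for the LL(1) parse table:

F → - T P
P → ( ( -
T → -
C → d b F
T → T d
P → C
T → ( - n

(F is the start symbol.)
To find M[P, '('], we find productions for P where '(' is in the predict set (PREDICT(N → α) = (FIRST(α) \ {ε}) ∪ (FOLLOW(N) if α ⇒* ε)).

Relevant sets:
  FIRST(C) = { 'd' }

P → ( ( -: PREDICT = { '(' }
  '(' is in predict set, so this production goes in M[P, '(']
P → C: PREDICT = { 'd' }

M[P, '('] = P → ( ( -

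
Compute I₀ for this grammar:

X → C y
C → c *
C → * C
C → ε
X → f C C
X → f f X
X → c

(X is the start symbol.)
First, augment the grammar with X' → X
I₀ = CLOSURE({ [X' → . X] }):
  [X' → . X] has the dot before X: add [X → . C y], [X → . f C C], [X → . f f X], [X → . c]
  [X → . C y] has the dot before C: add [C → . c *], [C → . * C], [C → .]
No further items can be added.

I₀ = { [C → . * C], [C → . c *], [C → .], [X → . C y], [X → . c], [X → . f C C], [X → . f f X], [X' → . X] }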